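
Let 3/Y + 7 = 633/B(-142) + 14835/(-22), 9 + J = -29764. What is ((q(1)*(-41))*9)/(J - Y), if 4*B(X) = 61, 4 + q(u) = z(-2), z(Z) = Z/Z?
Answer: -950497875/25563838099 ≈ -0.037181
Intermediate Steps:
z(Z) = 1
q(u) = -3 (q(u) = -4 + 1 = -3)
B(X) = 61/4 (B(X) = (1/4)*61 = 61/4)
J = -29773 (J = -9 - 29764 = -29773)
Y = -4026/858625 (Y = 3/(-7 + (633/(61/4) + 14835/(-22))) = 3/(-7 + (633*(4/61) + 14835*(-1/22))) = 3/(-7 + (2532/61 - 14835/22)) = 3/(-7 - 849231/1342) = 3/(-858625/1342) = 3*(-1342/858625) = -4026/858625 ≈ -0.0046889)
((q(1)*(-41))*9)/(J - Y) = (-3*(-41)*9)/(-29773 - 1*(-4026/858625)) = (123*9)/(-29773 + 4026/858625) = 1107/(-25563838099/858625) = 1107*(-858625/25563838099) = -950497875/25563838099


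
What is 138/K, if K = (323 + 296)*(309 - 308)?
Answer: 138/619 ≈ 0.22294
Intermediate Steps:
K = 619 (K = 619*1 = 619)
138/K = 138/619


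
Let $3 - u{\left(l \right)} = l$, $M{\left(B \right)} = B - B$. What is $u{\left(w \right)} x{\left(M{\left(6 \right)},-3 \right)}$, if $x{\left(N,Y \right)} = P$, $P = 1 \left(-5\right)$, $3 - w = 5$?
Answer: $-25$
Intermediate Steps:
$w = -2$ ($w = 3 - 5 = -2$)
$M{\left(B \right)} = 0$
$u{\left(l \right)} = 3 - l$
$P = -5$
$x{\left(N,Y \right)} = -5$
$u{\left(w \right)} x{\left(M{\left(6 \right)},-3 \right)} = \left(3 - -2\right) \left(-5\right) = \left(3 + 2\right) \left(-5\right) = 5 \left(-5\right) = -25$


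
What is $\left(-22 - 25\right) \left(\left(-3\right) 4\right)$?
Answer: $564$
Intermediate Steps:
$\left(-22 - 25\right) \left(\left(-3\right) 4\right) = \left(-22 - 25\right) \left(-12\right) = \left(-47\right) \left(-12\right) = 564$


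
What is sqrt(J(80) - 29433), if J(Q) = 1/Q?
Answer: I*sqrt(11773195)/20 ≈ 171.56*I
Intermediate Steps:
sqrt(J(80) - 29433) = sqrt(1/80 - 29433) = sqrt(-2354639/80) = I*sqrt(11773195)/20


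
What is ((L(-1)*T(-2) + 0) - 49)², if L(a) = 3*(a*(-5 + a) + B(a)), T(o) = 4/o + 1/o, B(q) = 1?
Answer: 41209/4 ≈ 10302.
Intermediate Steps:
T(o) = 5/o (T(o) = 4/o + 1/o = 5/o)
L(a) = 3 + 3*a*(-5 + a) (L(a) = 3*(a*(-5 + a) + 1) = 3*(1 + a*(-5 + a)) = 3 + 3*a*(-5 + a))
((L(-1)*T(-2) + 0) - 49)² = (((3 - 15*(-1) + 3*(-1)²)*(5/(-2)) + 0) - 49)² = (((3 + 15 + 3*1)*(5*(-½)) + 0) - 49)² = (((3 + 15 + 3)*(-5/2) + 0) - 49)² = ((21*(-5/2) + 0) - 49)² = ((-105/2 + 0) - 49)² = (-105/2 - 49)² = (-203/2)² = 41209/4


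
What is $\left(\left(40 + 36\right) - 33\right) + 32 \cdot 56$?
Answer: $1835$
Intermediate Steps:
$\left(\left(40 + 36\right) - 33\right) + 32 \cdot 56 = \left(76 - 33\right) + 1792 = 43 + 1792 = 1835$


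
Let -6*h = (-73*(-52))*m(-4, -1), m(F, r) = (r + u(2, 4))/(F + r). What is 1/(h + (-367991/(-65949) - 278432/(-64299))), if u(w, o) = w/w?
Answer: 36243203/359177481 ≈ 0.10091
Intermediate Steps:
u(w, o) = 1
m(F, r) = (1 + r)/(F + r) (m(F, r) = (r + 1)/(F + r) = (1 + r)/(F + r))
h = 0 (h = -(-73*(-52))*(1 - 1)/(-4 - 1)/6 = -1898*0/(-5)/3 = -1898*(-1/5*0)/3 = -1898*0/3 = -1/6*0 = 0)
1/(h + (-367991/(-65949) - 278432/(-64299))) = 1/(0 + (-367991/(-65949) - 278432/(-64299))) = 1/(0 + (-367991*(-1/65949) - 278432*(-1/64299))) = 1/(0 + (28307/5073 + 278432/64299)) = 1/(0 + 359177481/36243203) = 1/(359177481/36243203) = 36243203/359177481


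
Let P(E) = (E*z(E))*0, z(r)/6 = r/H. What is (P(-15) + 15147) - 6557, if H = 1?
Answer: 8590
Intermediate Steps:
z(r) = 6*r (z(r) = 6*(r/1) = 6*(r*1) = 6*r)
P(E) = 0 (P(E) = (E*(6*E))*0 = (6*E²)*0 = 0)
(P(-15) + 15147) - 6557 = (0 + 15147) - 6557 = 15147 - 6557 = 8590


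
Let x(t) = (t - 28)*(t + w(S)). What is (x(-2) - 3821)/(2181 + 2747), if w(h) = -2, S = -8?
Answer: -3701/4928 ≈ -0.75101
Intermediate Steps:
x(t) = (-28 + t)*(-2 + t) (x(t) = (t - 28)*(t - 2) = (-28 + t)*(-2 + t))
(x(-2) - 3821)/(2181 + 2747) = ((56 + (-2)² - 30*(-2)) - 3821)/(2181 + 2747) = ((56 + 4 + 60) - 3821)/4928 = (120 - 3821)*(1/4928) = -3701*1/4928 = -3701/4928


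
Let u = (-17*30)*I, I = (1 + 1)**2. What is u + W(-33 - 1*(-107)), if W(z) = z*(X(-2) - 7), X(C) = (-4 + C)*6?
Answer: -5222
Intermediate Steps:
I = 4 (I = 2**2 = 4)
u = -2040 (u = -17*30*4 = -510*4 = -2040)
X(C) = -24 + 6*C
W(z) = -43*z (W(z) = z*((-24 + 6*(-2)) - 7) = z*((-24 - 12) - 7) = z*(-36 - 7) = z*(-43) = -43*z)
u + W(-33 - 1*(-107)) = -2040 - 43*(-33 - 1*(-107)) = -2040 - 43*(-33 + 107) = -2040 - 43*74 = -2040 - 3182 = -5222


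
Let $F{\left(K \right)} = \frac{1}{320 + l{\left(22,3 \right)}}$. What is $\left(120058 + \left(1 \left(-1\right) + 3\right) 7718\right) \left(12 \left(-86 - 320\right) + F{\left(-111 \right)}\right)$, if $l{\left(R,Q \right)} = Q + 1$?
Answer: $- \frac{106940468669}{162} \approx -6.6013 \cdot 10^{8}$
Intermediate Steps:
$l{\left(R,Q \right)} = 1 + Q$
$F{\left(K \right)} = \frac{1}{324}$ ($F{\left(K \right)} = \frac{1}{320 + \left(1 + 3\right)} = \frac{1}{320 + 4} = \frac{1}{324}$)
$\left(120058 + \left(1 \left(-1\right) + 3\right) 7718\right) \left(12 \left(-86 - 320\right) + F{\left(-111 \right)}\right) = \left(120058 + \left(1 \left(-1\right) + 3\right) 7718\right) \left(12 \left(-86 - 320\right) + \frac{1}{324}\right) = \left(120058 + \left(-1 + 3\right) 7718\right) \left(12 \left(-406\right) + \frac{1}{324}\right) = \left(120058 + 2 \cdot 7718\right) \left(-4872 + \frac{1}{324}\right) = \left(120058 + 15436\right) \left(- \frac{1578527}{324}\right) = 135494 \left(- \frac{1578527}{324}\right) = - \frac{106940468669}{162}$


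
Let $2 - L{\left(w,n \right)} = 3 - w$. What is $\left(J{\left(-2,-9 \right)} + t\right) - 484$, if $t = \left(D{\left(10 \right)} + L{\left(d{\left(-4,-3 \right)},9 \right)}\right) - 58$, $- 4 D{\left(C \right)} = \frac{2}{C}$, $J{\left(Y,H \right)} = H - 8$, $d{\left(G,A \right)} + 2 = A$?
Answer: $- \frac{11301}{20} \approx -565.05$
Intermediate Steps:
$d{\left(G,A \right)} = -2 + A$
$L{\left(w,n \right)} = -1 + w$ ($L{\left(w,n \right)} = 2 - \left(3 - w\right) = 2 + \left(-3 + w\right) = -1 + w$)
$J{\left(Y,H \right)} = -8 + H$ ($J{\left(Y,H \right)} = H - 8 = -8 + H$)
$D{\left(C \right)} = - \frac{1}{2 C}$ ($D{\left(C \right)} = - \frac{2 \frac{1}{C}}{4} = - \frac{1}{2 C}$)
$t = - \frac{1281}{20}$ ($t = \left(- \frac{1}{2 \cdot 10} - 6\right) - 58 = \left(\left(- \frac{1}{2}\right) \frac{1}{10} - 6\right) - 58 = \left(- \frac{1}{20} - 6\right) - 58 = - \frac{121}{20} - 58 = - \frac{1281}{20} \approx -64.05$)
$\left(J{\left(-2,-9 \right)} + t\right) - 484 = \left(\left(-8 - 9\right) - \frac{1281}{20}\right) - 484 = \left(-17 - \frac{1281}{20}\right) - 484 = - \frac{1621}{20} - 484 = - \frac{11301}{20}$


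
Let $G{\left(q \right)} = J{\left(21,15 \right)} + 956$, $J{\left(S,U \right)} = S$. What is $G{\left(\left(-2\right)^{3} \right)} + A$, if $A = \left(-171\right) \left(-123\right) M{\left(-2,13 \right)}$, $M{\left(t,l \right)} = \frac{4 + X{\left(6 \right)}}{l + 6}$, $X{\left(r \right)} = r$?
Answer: $12047$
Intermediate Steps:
$M{\left(t,l \right)} = \frac{10}{6 + l}$ ($M{\left(t,l \right)} = \frac{4 + 6}{l + 6} = \frac{10}{6 + l}$)
$G{\left(q \right)} = 977$ ($G{\left(q \right)} = 21 + 956 = 977$)
$A = 11070$ ($A = \left(-171\right) \left(-123\right) \frac{10}{6 + 13} = 21033 \cdot \frac{10}{19} = 11070$)
$G{\left(\left(-2\right)^{3} \right)} + A = 977 + 11070 = 12047$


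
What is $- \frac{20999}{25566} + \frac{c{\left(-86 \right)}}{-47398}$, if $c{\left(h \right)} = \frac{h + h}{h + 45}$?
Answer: $- \frac{20406066017}{24841433994} \approx -0.82145$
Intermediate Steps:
$c{\left(h \right)} = \frac{2 h}{45 + h}$
$- \frac{20999}{25566} + \frac{c{\left(-86 \right)}}{-47398} = - \frac{20999}{25566} + \frac{2 \left(-86\right) \frac{1}{45 - 86}}{-47398} = \left(-20999\right) \frac{1}{25566} + 2 \left(-86\right) \frac{1}{-41} \left(- \frac{1}{47398}\right) = - \frac{20999}{25566} + 2 \left(-86\right) \left(- \frac{1}{41}\right) \left(- \frac{1}{47398}\right) = - \frac{20999}{25566} + \frac{172}{41} \left(- \frac{1}{47398}\right) = - \frac{20999}{25566} - \frac{86}{971659} = - \frac{20406066017}{24841433994}$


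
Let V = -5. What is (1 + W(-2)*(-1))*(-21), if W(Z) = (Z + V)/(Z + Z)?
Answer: 63/4 ≈ 15.750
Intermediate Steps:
W(Z) = (-5 + Z)/(2*Z) (W(Z) = (Z - 5)/(Z + Z) = (-5 + Z)/((2*Z)) = (-5 + Z)*(1/(2*Z)) = (-5 + Z)/(2*Z))
(1 + W(-2)*(-1))*(-21) = (1 + ((½)*(-5 - 2)/(-2))*(-1))*(-21) = (1 + ((½)*(-½)*(-7))*(-1))*(-21) = (1 + (7/4)*(-1))*(-21) = (1 - 7/4)*(-21) = -¾*(-21) = 63/4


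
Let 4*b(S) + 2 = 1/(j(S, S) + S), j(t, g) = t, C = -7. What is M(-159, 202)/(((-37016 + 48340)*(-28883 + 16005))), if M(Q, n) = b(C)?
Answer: 29/8166506432 ≈ 3.5511e-9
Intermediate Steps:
b(S) = -½ + 1/(8*S) (b(S) = -½ + 1/(4*(S + S)) = -½ + 1/(4*((2*S))) = -½ + (1/(2*S))/4 = -½ + 1/(8*S))
M(Q, n) = -29/56 (M(Q, n) = (⅛)*(1 - 4*(-7))/(-7) = (⅛)*(-⅐)*(1 + 28) = (⅛)*(-⅐)*29 = -29/56)
M(-159, 202)/(((-37016 + 48340)*(-28883 + 16005))) = -29*1/((-37016 + 48340)*(-28883 + 16005))/56 = -29/(56*(11324*(-12878))) = -29/56/(-145830472) = -29/56*(-1/145830472) = 29/8166506432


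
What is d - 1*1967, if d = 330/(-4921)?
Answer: -9679937/4921 ≈ -1967.1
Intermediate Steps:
d = -330/4921 (d = 330*(-1/4921) = -330/4921 ≈ -0.067060)
d - 1*1967 = -330/4921 - 1*1967 = -330/4921 - 1967 = -9679937/4921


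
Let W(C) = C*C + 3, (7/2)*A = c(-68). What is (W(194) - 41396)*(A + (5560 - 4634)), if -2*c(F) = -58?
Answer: -24570780/7 ≈ -3.5101e+6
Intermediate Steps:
c(F) = 29 (c(F) = -1/2*(-58) = 29)
A = 58/7 (A = (2/7)*29 = 58/7 ≈ 8.2857)
W(C) = 3 + C**2 (W(C) = C**2 + 3 = 3 + C**2)
(W(194) - 41396)*(A + (5560 - 4634)) = ((3 + 194**2) - 41396)*(58/7 + (5560 - 4634)) = ((3 + 37636) - 41396)*(58/7 + 926) = (37639 - 41396)*(6540/7) = -3757*6540/7 = -24570780/7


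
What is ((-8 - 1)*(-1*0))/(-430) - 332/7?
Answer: -332/7 ≈ -47.429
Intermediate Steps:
((-8 - 1)*(-1*0))/(-430) - 332/7 = -9*0*(-1/430) - 332*⅐ = 0*(-1/430) - 332/7 = 0 - 332/7 = -332/7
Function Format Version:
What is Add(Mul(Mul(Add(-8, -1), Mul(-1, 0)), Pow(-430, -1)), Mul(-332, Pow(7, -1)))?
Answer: Rational(-332, 7) ≈ -47.429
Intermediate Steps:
Add(Mul(Mul(Add(-8, -1), Mul(-1, 0)), Pow(-430, -1)), Mul(-332, Pow(7, -1))) = Add(Mul(Mul(-9, 0), Rational(-1, 430)), Mul(-332, Rational(1, 7))) = Add(Mul(0, Rational(-1, 430)), Rational(-332, 7)) = Add(0, Rational(-332, 7)) = Rational(-332, 7)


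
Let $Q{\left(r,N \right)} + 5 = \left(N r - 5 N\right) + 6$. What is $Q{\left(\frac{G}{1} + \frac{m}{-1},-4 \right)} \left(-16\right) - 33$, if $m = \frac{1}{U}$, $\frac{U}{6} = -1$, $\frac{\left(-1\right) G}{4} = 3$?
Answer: $- \frac{3379}{3} \approx -1126.3$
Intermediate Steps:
$G = -12$ ($G = \left(-4\right) 3 = -12$)
$U = -6$ ($U = 6 \left(-1\right) = -6$)
$m = - \frac{1}{6}$ ($m = \frac{1}{-6} = - \frac{1}{6} \approx -0.16667$)
$Q{\left(r,N \right)} = 1 - 5 N + N r$ ($Q{\left(r,N \right)} = -5 + \left(\left(N r - 5 N\right) + 6\right) = -5 + \left(\left(- 5 N + N r\right) + 6\right) = -5 + \left(6 - 5 N + N r\right) = 1 - 5 N + N r$)
$Q{\left(\frac{G}{1} + \frac{m}{-1},-4 \right)} \left(-16\right) - 33 = \left(1 - -20 - 4 \left(- \frac{12}{1} - \frac{1}{6 \left(-1\right)}\right)\right) \left(-16\right) - 33 = \left(1 + 20 - 4 \left(\left(-12\right) 1 - - \frac{1}{6}\right)\right) \left(-16\right) - 33 = \left(1 + 20 - 4 \left(-12 + \frac{1}{6}\right)\right) \left(-16\right) - 33 = \left(1 + 20 - - \frac{142}{3}\right) \left(-16\right) - 33 = \left(1 + 20 + \frac{142}{3}\right) \left(-16\right) - 33 = \frac{205}{3} \left(-16\right) - 33 = - \frac{3280}{3} - 33 = - \frac{3379}{3}$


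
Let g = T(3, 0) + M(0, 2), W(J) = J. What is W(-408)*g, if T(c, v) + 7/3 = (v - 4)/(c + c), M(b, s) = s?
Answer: 408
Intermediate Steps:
T(c, v) = -7/3 + (-4 + v)/(2*c) (T(c, v) = -7/3 + (v - 4)/(c + c) = -7/3 + (-4 + v)/((2*c)) = -7/3 + (-4 + v)*(1/(2*c)) = -7/3 + (-4 + v)/(2*c))
g = -1 (g = (⅙)*(-12 - 14*3 + 3*0)/3 + 2 = (⅙)*(⅓)*(-12 - 42 + 0) + 2 = (⅙)*(⅓)*(-54) + 2 = -3 + 2 = -1)
W(-408)*g = -408*(-1) = 408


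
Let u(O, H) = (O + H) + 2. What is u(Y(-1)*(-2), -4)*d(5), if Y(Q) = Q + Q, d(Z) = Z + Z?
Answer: 20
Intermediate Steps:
d(Z) = 2*Z
Y(Q) = 2*Q
u(O, H) = 2 + H + O (u(O, H) = (H + O) + 2 = 2 + H + O)
u(Y(-1)*(-2), -4)*d(5) = (2 - 4 + (2*(-1))*(-2))*(2*5) = (2 - 4 - 2*(-2))*10 = (2 - 4 + 4)*10 = 2*10 = 20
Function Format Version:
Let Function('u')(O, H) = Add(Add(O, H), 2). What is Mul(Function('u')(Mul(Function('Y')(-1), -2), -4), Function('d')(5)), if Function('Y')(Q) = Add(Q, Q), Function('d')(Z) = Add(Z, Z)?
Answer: 20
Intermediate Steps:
Function('d')(Z) = Mul(2, Z)
Function('Y')(Q) = Mul(2, Q)
Function('u')(O, H) = Add(2, H, O) (Function('u')(O, H) = Add(Add(H, O), 2) = Add(2, H, O))
Mul(Function('u')(Mul(Function('Y')(-1), -2), -4), Function('d')(5)) = Mul(Add(2, -4, Mul(Mul(2, -1), -2)), Mul(2, 5)) = Mul(Add(2, -4, Mul(-2, -2)), 10) = Mul(Add(2, -4, 4), 10) = Mul(2, 10) = 20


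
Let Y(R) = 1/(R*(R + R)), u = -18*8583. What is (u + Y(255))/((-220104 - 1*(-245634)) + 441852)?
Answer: -20091944699/60783029100 ≈ -0.33055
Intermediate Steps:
u = -154494
Y(R) = 1/(2*R²) (Y(R) = 1/(R*(2*R)) = 1/(2*R²))
(u + Y(255))/((-220104 - 1*(-245634)) + 441852) = (-154494 + (½)/255²)/((-220104 - 1*(-245634)) + 441852) = (-154494 + (½)*(1/65025))/((-220104 + 245634) + 441852) = (-154494 + 1/130050)/(25530 + 441852) = -20091944699/130050/467382 = -20091944699/130050*1/467382 = -20091944699/60783029100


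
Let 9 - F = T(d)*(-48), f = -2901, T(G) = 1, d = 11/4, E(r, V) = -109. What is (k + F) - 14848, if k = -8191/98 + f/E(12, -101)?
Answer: -158605983/10682 ≈ -14848.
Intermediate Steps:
d = 11/4 (d = 11*(¼) = 11/4 ≈ 2.7500)
k = -608521/10682 (k = -8191/98 - 2901/(-109) = -8191*1/98 - 2901*(-1/109) = -8191/98 + 2901/109 = -608521/10682 ≈ -56.967)
F = 57 (F = 9 - (-48) = 9 - 1*(-48) = 9 + 48 = 57)
(k + F) - 14848 = (-608521/10682 + 57) - 14848 = 353/10682 - 14848 = -158605983/10682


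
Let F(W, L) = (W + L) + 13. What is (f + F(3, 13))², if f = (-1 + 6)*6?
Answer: 3481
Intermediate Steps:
F(W, L) = 13 + L + W (F(W, L) = (L + W) + 13 = 13 + L + W)
f = 30 (f = 5*6 = 30)
(f + F(3, 13))² = (30 + (13 + 13 + 3))² = (30 + 29)² = 59² = 3481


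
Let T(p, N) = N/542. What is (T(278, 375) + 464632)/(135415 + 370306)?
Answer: 251830919/274100782 ≈ 0.91875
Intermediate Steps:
T(p, N) = N/542 (T(p, N) = N*(1/542) = N/542)
(T(278, 375) + 464632)/(135415 + 370306) = ((1/542)*375 + 464632)/(135415 + 370306) = (375/542 + 464632)/505721 = (251830919/542)*(1/505721) = 251830919/274100782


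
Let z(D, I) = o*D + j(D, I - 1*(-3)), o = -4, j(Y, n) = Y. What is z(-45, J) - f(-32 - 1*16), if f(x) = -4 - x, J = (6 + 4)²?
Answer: 91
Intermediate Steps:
J = 100 (J = 10² = 100)
z(D, I) = -3*D (z(D, I) = -4*D + D = -3*D)
z(-45, J) - f(-32 - 1*16) = -3*(-45) - (-4 - (-32 - 1*16)) = 135 - (-4 - (-32 - 16)) = 135 - (-4 - 1*(-48)) = 135 - (-4 + 48) = 135 - 1*44 = 135 - 44 = 91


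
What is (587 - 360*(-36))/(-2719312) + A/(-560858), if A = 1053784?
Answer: -1436582709967/762573944848 ≈ -1.8839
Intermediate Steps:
(587 - 360*(-36))/(-2719312) + A/(-560858) = (587 - 360*(-36))/(-2719312) + 1053784/(-560858) = (587 + 12960)*(-1/2719312) + 1053784*(-1/560858) = 13547*(-1/2719312) - 526892/280429 = -13547/2719312 - 526892/280429 = -1436582709967/762573944848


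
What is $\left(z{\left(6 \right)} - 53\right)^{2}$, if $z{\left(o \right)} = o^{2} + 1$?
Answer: $256$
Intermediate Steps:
$z{\left(o \right)} = 1 + o^{2}$
$\left(z{\left(6 \right)} - 53\right)^{2} = \left(\left(1 + 6^{2}\right) - 53\right)^{2} = \left(\left(1 + 36\right) - 53\right)^{2} = \left(37 - 53\right)^{2} = \left(-16\right)^{2} = 256$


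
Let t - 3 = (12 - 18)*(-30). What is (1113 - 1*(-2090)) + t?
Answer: 3386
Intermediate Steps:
t = 183 (t = 3 + (12 - 18)*(-30) = 3 - 6*(-30) = 3 + 180 = 183)
(1113 - 1*(-2090)) + t = (1113 - 1*(-2090)) + 183 = (1113 + 2090) + 183 = 3203 + 183 = 3386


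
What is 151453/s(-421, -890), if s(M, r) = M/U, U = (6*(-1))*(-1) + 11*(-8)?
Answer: 12419146/421 ≈ 29499.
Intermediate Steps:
U = -82 (U = -6*(-1) - 88 = 6 - 88 = -82)
s(M, r) = -M/82 (s(M, r) = M/(-82) = M*(-1/82) = -M/82)
151453/s(-421, -890) = 151453/((-1/82*(-421))) = 151453/(421/82) = 151453*(82/421) = 12419146/421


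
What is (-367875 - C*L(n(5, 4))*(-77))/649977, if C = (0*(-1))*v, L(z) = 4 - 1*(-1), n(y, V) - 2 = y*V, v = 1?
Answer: -122625/216659 ≈ -0.56598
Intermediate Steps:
n(y, V) = 2 + V*y (n(y, V) = 2 + y*V = 2 + V*y)
L(z) = 5 (L(z) = 4 + 1 = 5)
C = 0 (C = (0*(-1))*1 = 0*1 = 0)
(-367875 - C*L(n(5, 4))*(-77))/649977 = (-367875 - 0*5*(-77))/649977 = (-367875 - 0*(-77))*(1/649977) = (-367875 - 1*0)*(1/649977) = (-367875 + 0)*(1/649977) = -367875*1/649977 = -122625/216659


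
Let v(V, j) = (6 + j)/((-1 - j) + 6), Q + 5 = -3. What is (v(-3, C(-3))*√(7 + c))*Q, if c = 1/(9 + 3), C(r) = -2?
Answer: -16*√255/21 ≈ -12.167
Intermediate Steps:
c = 1/12 ≈ 0.083333
Q = -8 (Q = -5 - 3 = -8)
v(V, j) = (6 + j)/(5 - j)
(v(-3, C(-3))*√(7 + c))*Q = (((-6 - 1*(-2))/(-5 - 2))*√(7 + 1/12))*(-8) = (((-6 + 2)/(-7))*√(85/12))*(-8) = ((-⅐*(-4))*(√255/6))*(-8) = (4*(√255/6)/7)*(-8) = (2*√255/21)*(-8) = -16*√255/21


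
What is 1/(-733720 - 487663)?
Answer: -1/1221383 ≈ -8.1874e-7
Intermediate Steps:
1/(-733720 - 487663) = 1/(-1221383) = -1/1221383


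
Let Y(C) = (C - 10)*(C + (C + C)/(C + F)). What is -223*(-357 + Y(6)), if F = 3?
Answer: 258457/3 ≈ 86152.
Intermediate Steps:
Y(C) = (-10 + C)*(C + 2*C/(3 + C)) (Y(C) = (C - 10)*(C + (C + C)/(C + 3)) = (-10 + C)*(C + (2*C)/(3 + C)) = (-10 + C)*(C + 2*C/(3 + C)))
-223*(-357 + Y(6)) = -223*(-357 + 6*(-50 + 6² - 5*6)/(3 + 6)) = -223*(-357 + 6*(-50 + 36 - 30)/9) = -223*(-357 + 6*(⅑)*(-44)) = -223*(-357 - 88/3) = -223*(-1159/3) = 258457/3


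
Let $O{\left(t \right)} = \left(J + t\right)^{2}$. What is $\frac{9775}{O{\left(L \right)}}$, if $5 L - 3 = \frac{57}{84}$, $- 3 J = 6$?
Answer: $\frac{191590000}{31329} \approx 6115.4$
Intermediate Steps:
$J = -2$ ($J = \left(- \frac{1}{3}\right) 6 = -2$)
$L = \frac{103}{140}$ ($L = \frac{3}{5} + \frac{57 \cdot \frac{1}{84}}{5} = \frac{3}{5} + \frac{1}{5} \cdot \frac{19}{28} = \frac{3}{5} + \frac{19}{140} = \frac{103}{140} \approx 0.73571$)
$O{\left(t \right)} = \left(-2 + t\right)^{2}$
$\frac{9775}{O{\left(L \right)}} = \frac{9775}{\left(-2 + \frac{103}{140}\right)^{2}} = \frac{9775}{\left(- \frac{177}{140}\right)^{2}} = \frac{9775}{\frac{31329}{19600}} = 9775 \cdot \frac{19600}{31329} = \frac{191590000}{31329}$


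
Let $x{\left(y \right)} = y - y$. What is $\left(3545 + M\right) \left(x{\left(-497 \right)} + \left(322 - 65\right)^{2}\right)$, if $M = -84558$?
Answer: $-5350827637$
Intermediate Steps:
$x{\left(y \right)} = 0$
$\left(3545 + M\right) \left(x{\left(-497 \right)} + \left(322 - 65\right)^{2}\right) = \left(3545 - 84558\right) \left(0 + \left(322 - 65\right)^{2}\right) = - 81013 \left(0 + 257^{2}\right) = - 81013 \left(0 + 66049\right) = \left(-81013\right) 66049 = -5350827637$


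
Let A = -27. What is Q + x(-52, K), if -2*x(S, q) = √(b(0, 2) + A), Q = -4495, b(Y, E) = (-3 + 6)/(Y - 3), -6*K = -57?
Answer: -4495 - I*√7 ≈ -4495.0 - 2.6458*I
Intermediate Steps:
K = 19/2 (K = -⅙*(-57) = 19/2 ≈ 9.5000)
b(Y, E) = 3/(-3 + Y)
x(S, q) = -I*√7 (x(S, q) = -√(3/(-3 + 0) - 27)/2 = -√(3/(-3) - 27)/2 = -√(3*(-⅓) - 27)/2 = -√(-1 - 27)/2 = -I*√7)
Q + x(-52, K) = -4495 - I*√7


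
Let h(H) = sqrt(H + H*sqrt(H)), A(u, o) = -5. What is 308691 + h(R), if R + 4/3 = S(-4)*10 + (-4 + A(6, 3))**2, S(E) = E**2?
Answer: 308691 + sqrt(2157 + 719*sqrt(2157))/3 ≈ 3.0875e+5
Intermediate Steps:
R = 719/3 (R = -4/3 + ((-4)**2*10 + (-4 - 5)**2) = -4/3 + (16*10 + (-9)**2) = -4/3 + (160 + 81) = -4/3 + 241 = 719/3 ≈ 239.67)
h(H) = sqrt(H + H**(3/2))
308691 + h(R) = 308691 + sqrt(719/3 + (719/3)**(3/2)) = 308691 + sqrt(719/3 + 719*sqrt(2157)/9)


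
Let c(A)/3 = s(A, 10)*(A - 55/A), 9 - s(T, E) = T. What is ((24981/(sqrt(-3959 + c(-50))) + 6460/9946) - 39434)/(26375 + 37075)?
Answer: -98051026/157768425 - 8327*I*sqrt(1261430)/2667924450 ≈ -0.62149 - 0.0035055*I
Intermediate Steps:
s(T, E) = 9 - T
c(A) = 3*(9 - A)*(A - 55/A) (c(A) = 3*((9 - A)*(A - 55/A)) = 3*(9 - A)*(A - 55/A))
((24981/(sqrt(-3959 + c(-50))) + 6460/9946) - 39434)/(26375 + 37075) = ((24981/(sqrt(-3959 - 3*(-55 + (-50)**2)*(-9 - 50)/(-50))) + 6460/9946) - 39434)/(26375 + 37075) = ((24981/(sqrt(-3959 - 3*(-1/50)*(-55 + 2500)*(-59))) + 6460*(1/9946)) - 39434)/63450 = ((24981/(sqrt(-3959 - 3*(-1/50)*2445*(-59))) + 3230/4973) - 39434)*(1/63450) = ((24981/(sqrt(-3959 - 86553/10)) + 3230/4973) - 39434)*(1/63450) = ((24981/(sqrt(-126143/10)) + 3230/4973) - 39434)*(1/63450) = ((24981/((I*sqrt(1261430)/10)) + 3230/4973) - 39434)*(1/63450) = ((24981*(-I*sqrt(1261430)/126143) + 3230/4973) - 39434)*(1/63450) = ((-24981*I*sqrt(1261430)/126143 + 3230/4973) - 39434)*(1/63450) = ((3230/4973 - 24981*I*sqrt(1261430)/126143) - 39434)*(1/63450) = (-196102052/4973 - 24981*I*sqrt(1261430)/126143)*(1/63450) = -98051026/157768425 - 8327*I*sqrt(1261430)/2667924450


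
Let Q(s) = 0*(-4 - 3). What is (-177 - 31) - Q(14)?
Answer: -208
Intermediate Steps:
Q(s) = 0 (Q(s) = 0*(-7) = 0)
(-177 - 31) - Q(14) = (-177 - 31) - 1*0 = -208 + 0 = -208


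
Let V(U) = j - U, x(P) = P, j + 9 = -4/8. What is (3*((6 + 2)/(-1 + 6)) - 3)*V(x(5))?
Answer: -261/10 ≈ -26.100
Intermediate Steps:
j = -19/2 (j = -9 - 4/8 = -9 - 4*⅛ = -9 - ½ = -19/2 ≈ -9.5000)
V(U) = -19/2 - U
(3*((6 + 2)/(-1 + 6)) - 3)*V(x(5)) = (3*((6 + 2)/(-1 + 6)) - 3)*(-19/2 - 1*5) = (3*(8/5) - 3)*(-19/2 - 5) = (3*(8*(⅕)) - 3)*(-29/2) = (3*(8/5) - 3)*(-29/2) = (24/5 - 3)*(-29/2) = (9/5)*(-29/2) = -261/10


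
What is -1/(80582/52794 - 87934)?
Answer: 26397/2321153507 ≈ 1.1372e-5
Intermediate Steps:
-1/(80582/52794 - 87934) = -1/(80582*(1/52794) - 87934) = -1/(40291/26397 - 87934) = -1/(-2321153507/26397) = -1*(-26397/2321153507) = 26397/2321153507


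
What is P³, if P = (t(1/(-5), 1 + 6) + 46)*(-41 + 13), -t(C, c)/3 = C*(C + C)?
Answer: -32866402336768/15625 ≈ -2.1034e+9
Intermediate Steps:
t(C, c) = -6*C² (t(C, c) = -3*C*(C + C) = -3*C*2*C = -6*C²)
P = -32032/25 (P = (-6*(1/(-5))² + 46)*(-41 + 13) = (-6*(-⅕)² + 46)*(-28) = (-6*1/25 + 46)*(-28) = (-6/25 + 46)*(-28) = (1144/25)*(-28) = -32032/25 ≈ -1281.3)
P³ = (-32032/25)³ = -32866402336768/15625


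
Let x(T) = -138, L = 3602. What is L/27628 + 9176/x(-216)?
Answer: -63254363/953166 ≈ -66.362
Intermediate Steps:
L/27628 + 9176/x(-216) = 3602/27628 + 9176/(-138) = 3602*(1/27628) + 9176*(-1/138) = 1801/13814 - 4588/69 = -63254363/953166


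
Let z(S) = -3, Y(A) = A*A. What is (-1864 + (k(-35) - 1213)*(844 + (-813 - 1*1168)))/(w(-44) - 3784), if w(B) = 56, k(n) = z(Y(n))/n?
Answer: -12050671/32620 ≈ -369.43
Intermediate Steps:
Y(A) = A²
k(n) = -3/n
(-1864 + (k(-35) - 1213)*(844 + (-813 - 1*1168)))/(w(-44) - 3784) = (-1864 + (-3/(-35) - 1213)*(844 + (-813 - 1*1168)))/(56 - 3784) = (-1864 + (-3*(-1/35) - 1213)*(844 + (-813 - 1168)))/(-3728) = (-1864 + (3/35 - 1213)*(844 - 1981))*(-1/3728) = (-1864 - 42452/35*(-1137))*(-1/3728) = (-1864 + 48267924/35)*(-1/3728) = (48202684/35)*(-1/3728) = -12050671/32620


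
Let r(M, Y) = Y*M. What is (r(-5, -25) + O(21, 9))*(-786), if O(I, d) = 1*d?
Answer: -105324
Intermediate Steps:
O(I, d) = d
r(M, Y) = M*Y
(r(-5, -25) + O(21, 9))*(-786) = (-5*(-25) + 9)*(-786) = (125 + 9)*(-786) = 134*(-786) = -105324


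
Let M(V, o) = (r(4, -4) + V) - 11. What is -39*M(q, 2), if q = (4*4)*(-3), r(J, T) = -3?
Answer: 2418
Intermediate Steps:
q = -48 (q = 16*(-3) = -48)
M(V, o) = -14 + V (M(V, o) = (-3 + V) - 11 = -14 + V)
-39*M(q, 2) = -39*(-14 - 48) = -39*(-62) = 2418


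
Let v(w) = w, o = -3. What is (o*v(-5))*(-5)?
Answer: -75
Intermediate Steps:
(o*v(-5))*(-5) = -3*(-5)*(-5) = 15*(-5) = -75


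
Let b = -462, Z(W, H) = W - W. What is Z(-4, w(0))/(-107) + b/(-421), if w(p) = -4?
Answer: 462/421 ≈ 1.0974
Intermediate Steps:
Z(W, H) = 0
Z(-4, w(0))/(-107) + b/(-421) = 0/(-107) - 462/(-421) = 0*(-1/107) - 462*(-1/421) = 0 + 462/421 = 462/421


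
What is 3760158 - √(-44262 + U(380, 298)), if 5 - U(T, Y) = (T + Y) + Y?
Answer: 3760158 - I*√45233 ≈ 3.7602e+6 - 212.68*I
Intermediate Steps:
U(T, Y) = 5 - T - 2*Y (U(T, Y) = 5 - ((T + Y) + Y) = 5 - (T + 2*Y) = 5 + (-T - 2*Y) = 5 - T - 2*Y)
3760158 - √(-44262 + U(380, 298)) = 3760158 - √(-44262 + (5 - 1*380 - 2*298)) = 3760158 - √(-44262 + (5 - 380 - 596)) = 3760158 - √(-44262 - 971) = 3760158 - √(-45233) = 3760158 - I*√45233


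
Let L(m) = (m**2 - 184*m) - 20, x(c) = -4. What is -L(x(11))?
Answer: -732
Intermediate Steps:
L(m) = -20 + m**2 - 184*m
-L(x(11)) = -(-20 + (-4)**2 - 184*(-4)) = -(-20 + 16 + 736) = -1*732 = -732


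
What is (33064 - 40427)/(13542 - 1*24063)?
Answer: 7363/10521 ≈ 0.69984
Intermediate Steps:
(33064 - 40427)/(13542 - 1*24063) = -7363/(13542 - 24063) = -7363/(-10521) = -7363*(-1/10521) = 7363/10521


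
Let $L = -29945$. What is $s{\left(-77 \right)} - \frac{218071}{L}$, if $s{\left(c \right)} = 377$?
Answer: $\frac{11507336}{29945} \approx 384.28$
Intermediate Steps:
$s{\left(-77 \right)} - \frac{218071}{L} = 377 - \frac{218071}{-29945} = 377 - - \frac{218071}{29945} = 377 + \frac{218071}{29945} = \frac{11507336}{29945}$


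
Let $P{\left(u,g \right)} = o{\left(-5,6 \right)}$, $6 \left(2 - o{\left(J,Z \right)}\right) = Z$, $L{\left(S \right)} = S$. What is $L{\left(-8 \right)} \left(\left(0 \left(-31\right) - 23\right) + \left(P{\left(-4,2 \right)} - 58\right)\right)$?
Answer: $640$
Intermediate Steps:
$o{\left(J,Z \right)} = 2 - \frac{Z}{6}$
$P{\left(u,g \right)} = 1$ ($P{\left(u,g \right)} = 2 - 1 = 1$)
$L{\left(-8 \right)} \left(\left(0 \left(-31\right) - 23\right) + \left(P{\left(-4,2 \right)} - 58\right)\right) = - 8 \left(\left(0 \left(-31\right) - 23\right) + \left(1 - 58\right)\right) = - 8 \left(\left(0 - 23\right) - 57\right) = - 8 \left(-23 - 57\right) = \left(-8\right) \left(-80\right) = 640$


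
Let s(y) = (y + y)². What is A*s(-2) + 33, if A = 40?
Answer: 673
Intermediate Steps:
s(y) = 4*y² (s(y) = (2*y)² = 4*y²)
A*s(-2) + 33 = 40*(4*(-2)²) + 33 = 40*(4*4) + 33 = 40*16 + 33 = 640 + 33 = 673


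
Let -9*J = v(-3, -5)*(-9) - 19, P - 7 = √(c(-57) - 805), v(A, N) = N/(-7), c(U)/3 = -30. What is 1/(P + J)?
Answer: 38997/3935416 - 3969*I*√895/3935416 ≈ 0.0099092 - 0.030172*I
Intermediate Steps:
c(U) = -90 (c(U) = 3*(-30) = -90)
v(A, N) = -N/7 (v(A, N) = N*(-⅐) = -N/7)
P = 7 + I*√895 (P = 7 + √(-90 - 805) = 7 + √(-895) = 7 + I*√895 ≈ 7.0 + 29.917*I)
J = 178/63 (J = -(-⅐*(-5)*(-9) - 19)/9 = -((5/7)*(-9) - 19)/9 = -(-45/7 - 19)/9 = -⅑*(-178/7) = 178/63 ≈ 2.8254)
1/(P + J) = 1/((7 + I*√895) + 178/63) = 1/(619/63 + I*√895)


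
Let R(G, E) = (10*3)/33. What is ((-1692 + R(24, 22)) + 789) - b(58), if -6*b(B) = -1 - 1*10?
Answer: -59659/66 ≈ -903.92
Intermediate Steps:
R(G, E) = 10/11 (R(G, E) = 30*(1/33) = 10/11)
b(B) = 11/6 (b(B) = -(-1 - 1*10)/6 = -(-1 - 10)/6 = -⅙*(-11) = 11/6)
((-1692 + R(24, 22)) + 789) - b(58) = ((-1692 + 10/11) + 789) - 1*11/6 = (-18602/11 + 789) - 11/6 = -9923/11 - 11/6 = -59659/66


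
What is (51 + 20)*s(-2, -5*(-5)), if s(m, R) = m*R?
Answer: -3550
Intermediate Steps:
s(m, R) = R*m
(51 + 20)*s(-2, -5*(-5)) = (51 + 20)*(-5*(-5)*(-2)) = 71*(25*(-2)) = 71*(-50) = -3550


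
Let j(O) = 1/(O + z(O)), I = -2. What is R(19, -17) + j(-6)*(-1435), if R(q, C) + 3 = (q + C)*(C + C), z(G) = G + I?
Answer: 63/2 ≈ 31.500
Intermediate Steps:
z(G) = -2 + G (z(G) = G - 2 = -2 + G)
R(q, C) = -3 + 2*C*(C + q) (R(q, C) = -3 + (q + C)*(C + C) = -3 + (C + q)*(2*C) = -3 + 2*C*(C + q))
j(O) = 1/(-2 + 2*O) (j(O) = 1/(O + (-2 + O)) = 1/(-2 + 2*O))
R(19, -17) + j(-6)*(-1435) = (-3 + 2*(-17)**2 + 2*(-17)*19) + (1/(2*(-1 - 6)))*(-1435) = (-3 + 2*289 - 646) + ((1/2)/(-7))*(-1435) = (-3 + 578 - 646) + ((1/2)*(-1/7))*(-1435) = -71 - 1/14*(-1435) = -71 + 205/2 = 63/2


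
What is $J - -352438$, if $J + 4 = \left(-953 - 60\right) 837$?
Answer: $-495447$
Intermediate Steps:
$J = -847885$ ($J = -4 + \left(-953 - 60\right) 837 = -4 - 847881 = -847885$)
$J - -352438 = -847885 - -352438 = -847885 + 352438 = -495447$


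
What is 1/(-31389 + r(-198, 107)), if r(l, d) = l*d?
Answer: -1/52575 ≈ -1.9020e-5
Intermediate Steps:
r(l, d) = d*l
1/(-31389 + r(-198, 107)) = 1/(-31389 + 107*(-198)) = 1/(-31389 - 21186) = 1/(-52575) = -1/52575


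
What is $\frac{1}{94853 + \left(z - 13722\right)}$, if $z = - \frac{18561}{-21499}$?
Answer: $\frac{21499}{1744253930} \approx 1.2326 \cdot 10^{-5}$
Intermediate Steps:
$z = \frac{18561}{21499}$ ($z = - \frac{18561 \left(-1\right)}{21499} = \left(-1\right) \left(- \frac{18561}{21499}\right) = \frac{18561}{21499} \approx 0.86334$)
$\frac{1}{94853 + \left(z - 13722\right)} = \frac{1}{94853 + \left(\frac{18561}{21499} - 13722\right)} = \frac{1}{94853 - \frac{294990717}{21499}} = \frac{1}{\frac{1744253930}{21499}} = \frac{21499}{1744253930}$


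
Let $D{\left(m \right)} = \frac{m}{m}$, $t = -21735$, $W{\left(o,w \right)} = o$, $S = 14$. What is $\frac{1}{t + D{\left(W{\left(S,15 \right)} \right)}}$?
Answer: $- \frac{1}{21734} \approx -4.6011 \cdot 10^{-5}$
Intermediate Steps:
$D{\left(m \right)} = 1$
$\frac{1}{t + D{\left(W{\left(S,15 \right)} \right)}} = \frac{1}{-21735 + 1} = \frac{1}{-21734} = - \frac{1}{21734}$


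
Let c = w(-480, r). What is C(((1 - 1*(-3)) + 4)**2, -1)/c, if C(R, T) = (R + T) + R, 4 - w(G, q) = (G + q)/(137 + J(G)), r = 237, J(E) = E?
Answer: 43561/1129 ≈ 38.584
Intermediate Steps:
w(G, q) = 4 - (G + q)/(137 + G)
c = 1129/343 (c = (548 - 1*237 + 3*(-480))/(137 - 480) = (548 - 237 - 1440)/(-343) = -1/343*(-1129) = 1129/343 ≈ 3.2915)
C(R, T) = T + 2*R
C(((1 - 1*(-3)) + 4)**2, -1)/c = (-1 + 2*((1 - 1*(-3)) + 4)**2)/(1129/343) = (-1 + 2*((1 + 3) + 4)**2)*(343/1129) = (-1 + 2*(4 + 4)**2)*(343/1129) = (-1 + 2*8**2)*(343/1129) = (-1 + 2*64)*(343/1129) = (-1 + 128)*(343/1129) = 127*(343/1129) = 43561/1129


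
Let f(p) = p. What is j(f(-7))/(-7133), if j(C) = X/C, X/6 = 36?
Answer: 216/49931 ≈ 0.0043260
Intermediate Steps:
X = 216 (X = 6*36 = 216)
j(C) = 216/C
j(f(-7))/(-7133) = (216/(-7))/(-7133) = (216*(-1/7))*(-1/7133) = -216/7*(-1/7133) = 216/49931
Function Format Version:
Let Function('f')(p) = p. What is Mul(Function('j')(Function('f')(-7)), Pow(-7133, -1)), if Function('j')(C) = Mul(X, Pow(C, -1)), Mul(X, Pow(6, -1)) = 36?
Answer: Rational(216, 49931) ≈ 0.0043260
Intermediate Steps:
X = 216 (X = Mul(6, 36) = 216)
Function('j')(C) = Mul(216, Pow(C, -1))
Mul(Function('j')(Function('f')(-7)), Pow(-7133, -1)) = Mul(Mul(216, Pow(-7, -1)), Pow(-7133, -1)) = Mul(Mul(216, Rational(-1, 7)), Rational(-1, 7133)) = Mul(Rational(-216, 7), Rational(-1, 7133)) = Rational(216, 49931)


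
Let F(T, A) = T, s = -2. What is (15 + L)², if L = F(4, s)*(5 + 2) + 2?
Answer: 2025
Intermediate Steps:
L = 30 (L = 4*(5 + 2) + 2 = 4*7 + 2 = 28 + 2 = 30)
(15 + L)² = (15 + 30)² = 45² = 2025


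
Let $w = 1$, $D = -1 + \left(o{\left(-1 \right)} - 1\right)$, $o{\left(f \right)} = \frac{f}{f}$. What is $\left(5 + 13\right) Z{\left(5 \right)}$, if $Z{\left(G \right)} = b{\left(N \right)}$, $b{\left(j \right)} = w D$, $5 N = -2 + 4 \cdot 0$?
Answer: $-18$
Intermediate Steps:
$o{\left(f \right)} = 1$
$N = - \frac{2}{5}$ ($N = \frac{-2 + 4 \cdot 0}{5} = \frac{-2 + 0}{5} = \frac{1}{5} \left(-2\right) = - \frac{2}{5} \approx -0.4$)
$D = -1$ ($D = -1 + \left(1 - 1\right) = -1 + 0 = -1$)
$b{\left(j \right)} = -1$ ($b{\left(j \right)} = 1 \left(-1\right) = -1$)
$Z{\left(G \right)} = -1$
$\left(5 + 13\right) Z{\left(5 \right)} = \left(5 + 13\right) \left(-1\right) = 18 \left(-1\right) = -18$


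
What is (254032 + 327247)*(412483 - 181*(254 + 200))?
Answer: 192001685211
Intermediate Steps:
(254032 + 327247)*(412483 - 181*(254 + 200)) = 581279*(412483 - 181*454) = 581279*(412483 - 82174) = 581279*330309 = 192001685211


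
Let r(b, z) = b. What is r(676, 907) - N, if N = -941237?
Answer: 941913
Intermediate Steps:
r(676, 907) - N = 676 - 1*(-941237) = 676 + 941237 = 941913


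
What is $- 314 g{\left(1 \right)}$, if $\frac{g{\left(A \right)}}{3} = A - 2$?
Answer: $942$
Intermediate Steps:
$g{\left(A \right)} = -6 + 3 A$ ($g{\left(A \right)} = 3 \left(A - 2\right) = 3 \left(-2 + A\right) = -6 + 3 A$)
$- 314 g{\left(1 \right)} = - 314 \left(-6 + 3 \cdot 1\right) = - 314 \left(-6 + 3\right) = \left(-314\right) \left(-3\right) = 942$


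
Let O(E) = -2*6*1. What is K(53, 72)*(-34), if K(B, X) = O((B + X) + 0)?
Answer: 408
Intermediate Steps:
O(E) = -12 (O(E) = -12*1 = -12)
K(B, X) = -12
K(53, 72)*(-34) = -12*(-34) = 408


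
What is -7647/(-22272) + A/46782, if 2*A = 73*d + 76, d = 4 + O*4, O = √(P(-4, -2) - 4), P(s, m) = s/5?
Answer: 2622029/7550208 + 146*I*√30/116955 ≈ 0.34728 + 0.0068375*I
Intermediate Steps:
P(s, m) = s/5 (P(s, m) = s*(⅕) = s/5)
O = 2*I*√30/5 (O = √((⅕)*(-4) - 4) = √(-⅘ - 4) = √(-24/5) = 2*I*√30/5 ≈ 2.1909*I)
d = 4 + 8*I*√30/5 (d = 4 + (2*I*√30/5)*4 = 4 + 8*I*√30/5 ≈ 4.0 + 8.7636*I)
A = 184 + 292*I*√30/5 (A = (73*(4 + 8*I*√30/5) + 76)/2 = ((292 + 584*I*√30/5) + 76)/2 = (368 + 584*I*√30/5)/2 = 184 + 292*I*√30/5 ≈ 184.0 + 319.87*I)
-7647/(-22272) + A/46782 = -7647/(-22272) + (184 + 292*I*√30/5)/46782 = -7647*(-1/22272) + (184 + 292*I*√30/5)*(1/46782) = 2549/7424 + (4/1017 + 146*I*√30/116955) = 2622029/7550208 + 146*I*√30/116955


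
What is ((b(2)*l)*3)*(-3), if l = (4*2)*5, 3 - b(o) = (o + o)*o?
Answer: 1800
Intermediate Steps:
b(o) = 3 - 2*o² (b(o) = 3 - (o + o)*o = 3 - 2*o*o = 3 - 2*o²)
l = 40 (l = 8*5 = 40)
((b(2)*l)*3)*(-3) = (((3 - 2*2²)*40)*3)*(-3) = (((3 - 2*4)*40)*3)*(-3) = (((3 - 8)*40)*3)*(-3) = (-5*40*3)*(-3) = -200*3*(-3) = -600*(-3) = 1800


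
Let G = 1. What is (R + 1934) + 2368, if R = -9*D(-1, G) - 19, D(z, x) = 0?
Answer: 4283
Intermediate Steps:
R = -19 (R = -9*0 - 19 = 0 - 19 = -19)
(R + 1934) + 2368 = (-19 + 1934) + 2368 = 1915 + 2368 = 4283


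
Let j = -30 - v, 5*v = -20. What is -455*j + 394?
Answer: 12224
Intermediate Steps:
v = -4 (v = (⅕)*(-20) = -4)
j = -26 (j = -30 - 1*(-4) = -30 + 4 = -26)
-455*j + 394 = -455*(-26) + 394 = 11830 + 394 = 12224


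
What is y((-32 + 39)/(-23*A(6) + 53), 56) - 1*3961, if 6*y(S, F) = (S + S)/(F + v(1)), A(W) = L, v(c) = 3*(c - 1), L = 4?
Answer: -3707497/936 ≈ -3961.0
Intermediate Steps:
v(c) = -3 + 3*c (v(c) = 3*(-1 + c) = -3 + 3*c)
A(W) = 4
y(S, F) = S/(3*F) (y(S, F) = ((S + S)/(F + (-3 + 3*1)))/6 = ((2*S)/(F + (-3 + 3)))/6 = ((2*S)/(F + 0))/6 = ((2*S)/F)/6 = (2*S/F)/6 = S/(3*F))
y((-32 + 39)/(-23*A(6) + 53), 56) - 1*3961 = (⅓)*((-32 + 39)/(-23*4 + 53))/56 - 1*3961 = (⅓)*(7/(-92 + 53))*(1/56) - 3961 = (⅓)*(7/(-39))*(1/56) - 3961 = (⅓)*(7*(-1/39))*(1/56) - 3961 = (⅓)*(-7/39)*(1/56) - 3961 = -1/936 - 3961 = -3707497/936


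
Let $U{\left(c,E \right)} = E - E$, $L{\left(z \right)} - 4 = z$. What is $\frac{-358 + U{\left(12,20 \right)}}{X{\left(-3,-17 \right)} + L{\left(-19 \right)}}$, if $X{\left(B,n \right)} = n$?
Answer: $\frac{179}{16} \approx 11.188$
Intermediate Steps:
$L{\left(z \right)} = 4 + z$
$U{\left(c,E \right)} = 0$
$\frac{-358 + U{\left(12,20 \right)}}{X{\left(-3,-17 \right)} + L{\left(-19 \right)}} = \frac{-358 + 0}{-17 + \left(4 - 19\right)} = - \frac{358}{-17 - 15} = - \frac{358}{-32} = \left(-358\right) \left(- \frac{1}{32}\right) = \frac{179}{16}$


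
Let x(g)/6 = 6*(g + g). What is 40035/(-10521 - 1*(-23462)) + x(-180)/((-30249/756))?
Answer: 14222647875/43494701 ≈ 327.00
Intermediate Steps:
x(g) = 72*g (x(g) = 6*(6*(g + g)) = 6*(6*(2*g)) = 6*(12*g) = 72*g)
40035/(-10521 - 1*(-23462)) + x(-180)/((-30249/756)) = 40035/(-10521 - 1*(-23462)) + (72*(-180))/((-30249/756)) = 40035/(-10521 + 23462) - 12960/((-30249*1/756)) = 40035/12941 - 12960/(-3361/84) = 40035*(1/12941) - 12960*(-84/3361) = 40035/12941 + 1088640/3361 = 14222647875/43494701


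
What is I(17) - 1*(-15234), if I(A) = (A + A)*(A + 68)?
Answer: 18124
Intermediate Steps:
I(A) = 2*A*(68 + A) (I(A) = (2*A)*(68 + A) = 2*A*(68 + A))
I(17) - 1*(-15234) = 2*17*(68 + 17) - 1*(-15234) = 2*17*85 + 15234 = 2890 + 15234 = 18124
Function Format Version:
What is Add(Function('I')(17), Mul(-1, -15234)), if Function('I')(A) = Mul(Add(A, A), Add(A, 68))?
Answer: 18124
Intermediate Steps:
Function('I')(A) = Mul(2, A, Add(68, A)) (Function('I')(A) = Mul(Mul(2, A), Add(68, A)) = Mul(2, A, Add(68, A)))
Add(Function('I')(17), Mul(-1, -15234)) = Add(Mul(2, 17, Add(68, 17)), Mul(-1, -15234)) = Add(Mul(2, 17, 85), 15234) = Add(2890, 15234) = 18124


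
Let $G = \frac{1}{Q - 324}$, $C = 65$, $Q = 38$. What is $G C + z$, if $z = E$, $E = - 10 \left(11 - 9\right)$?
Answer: $- \frac{445}{22} \approx -20.227$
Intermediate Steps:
$E = -20$ ($E = \left(-10\right) 2 = -20$)
$z = -20$
$G = - \frac{1}{286}$ ($G = \frac{1}{38 - 324} = \frac{1}{-286} = - \frac{1}{286} \approx -0.0034965$)
$G C + z = \left(- \frac{1}{286}\right) 65 - 20 = - \frac{5}{22} - 20 = - \frac{445}{22}$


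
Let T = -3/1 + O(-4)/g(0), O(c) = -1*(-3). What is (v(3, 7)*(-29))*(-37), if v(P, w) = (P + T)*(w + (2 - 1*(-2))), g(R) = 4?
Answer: 35409/4 ≈ 8852.3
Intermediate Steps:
O(c) = 3
T = -9/4 (T = -3/1 + 3/4 = -3*1 + 3*(¼) = -3 + ¾ = -9/4 ≈ -2.2500)
v(P, w) = (4 + w)*(-9/4 + P) (v(P, w) = (P - 9/4)*(w + (2 - 1*(-2))) = (-9/4 + P)*(w + (2 + 2)) = (-9/4 + P)*(w + 4) = (-9/4 + P)*(4 + w) = (4 + w)*(-9/4 + P))
(v(3, 7)*(-29))*(-37) = ((-9 + 4*3 - 9/4*7 + 3*7)*(-29))*(-37) = ((-9 + 12 - 63/4 + 21)*(-29))*(-37) = ((33/4)*(-29))*(-37) = -957/4*(-37) = 35409/4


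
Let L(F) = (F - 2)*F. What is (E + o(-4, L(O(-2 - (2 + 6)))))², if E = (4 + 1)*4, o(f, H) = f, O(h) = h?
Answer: 256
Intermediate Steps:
L(F) = F*(-2 + F) (L(F) = (-2 + F)*F = F*(-2 + F))
E = 20 (E = 5*4 = 20)
(E + o(-4, L(O(-2 - (2 + 6)))))² = (20 - 4)² = 16² = 256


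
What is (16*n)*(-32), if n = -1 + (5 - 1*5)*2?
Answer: 512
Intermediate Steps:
n = -1 (n = -1 + (5 - 5)*2 = -1 + 0*2 = -1 + 0 = -1)
(16*n)*(-32) = (16*(-1))*(-32) = -16*(-32) = 512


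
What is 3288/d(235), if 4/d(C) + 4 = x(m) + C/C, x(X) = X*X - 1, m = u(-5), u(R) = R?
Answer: 17262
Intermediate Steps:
m = -5
x(X) = -1 + X² (x(X) = X² - 1 = -1 + X²)
d(C) = 4/21 (d(C) = 4/(-4 + ((-1 + (-5)²) + C/C)) = 4/(-4 + ((-1 + 25) + 1)) = 4/(-4 + (24 + 1)) = 4/(-4 + 25) = 4/21)
3288/d(235) = 3288/(4/21) = 3288*(21/4) = 17262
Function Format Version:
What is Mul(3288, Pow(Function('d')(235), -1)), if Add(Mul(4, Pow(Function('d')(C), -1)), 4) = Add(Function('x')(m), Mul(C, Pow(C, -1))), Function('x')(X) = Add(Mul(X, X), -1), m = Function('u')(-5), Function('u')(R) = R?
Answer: 17262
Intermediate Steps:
m = -5
Function('x')(X) = Add(-1, Pow(X, 2)) (Function('x')(X) = Add(Pow(X, 2), -1) = Add(-1, Pow(X, 2)))
Function('d')(C) = Rational(4, 21) (Function('d')(C) = Mul(4, Pow(Add(-4, Add(Add(-1, Pow(-5, 2)), Mul(C, Pow(C, -1)))), -1)) = Mul(4, Pow(Add(-4, Add(Add(-1, 25), 1)), -1)) = Mul(4, Pow(Add(-4, Add(24, 1)), -1)) = Mul(4, Pow(Add(-4, 25), -1)) = Mul(4, Pow(21, -1)) = Mul(4, Rational(1, 21)) = Rational(4, 21))
Mul(3288, Pow(Function('d')(235), -1)) = Mul(3288, Pow(Rational(4, 21), -1)) = Mul(3288, Rational(21, 4)) = 17262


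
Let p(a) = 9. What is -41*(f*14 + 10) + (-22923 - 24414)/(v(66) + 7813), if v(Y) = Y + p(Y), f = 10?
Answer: -48558537/7888 ≈ -6156.0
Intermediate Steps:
v(Y) = 9 + Y (v(Y) = Y + 9 = 9 + Y)
-41*(f*14 + 10) + (-22923 - 24414)/(v(66) + 7813) = -41*(10*14 + 10) + (-22923 - 24414)/((9 + 66) + 7813) = -41*(140 + 10) - 47337/(75 + 7813) = -41*150 - 47337/7888 = -6150 - 47337*1/7888 = -6150 - 47337/7888 = -48558537/7888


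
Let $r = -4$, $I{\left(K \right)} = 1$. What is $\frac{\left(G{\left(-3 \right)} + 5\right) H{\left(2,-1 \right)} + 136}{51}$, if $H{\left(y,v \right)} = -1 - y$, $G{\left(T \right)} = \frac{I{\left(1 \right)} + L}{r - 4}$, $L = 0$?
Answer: $\frac{971}{408} \approx 2.3799$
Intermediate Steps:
$G{\left(T \right)} = - \frac{1}{8}$ ($G{\left(T \right)} = \frac{1 + 0}{-4 - 4} = 1 \frac{1}{-8} = 1 \left(- \frac{1}{8}\right) = - \frac{1}{8}$)
$\frac{\left(G{\left(-3 \right)} + 5\right) H{\left(2,-1 \right)} + 136}{51} = \frac{\left(- \frac{1}{8} + 5\right) \left(-1 - 2\right) + 136}{51} = \frac{\frac{39 \left(-1 - 2\right)}{8} + 136}{51} = \frac{\frac{39}{8} \left(-3\right) + 136}{51} = \frac{- \frac{117}{8} + 136}{51} = \frac{1}{51} \cdot \frac{971}{8} = \frac{971}{408}$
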